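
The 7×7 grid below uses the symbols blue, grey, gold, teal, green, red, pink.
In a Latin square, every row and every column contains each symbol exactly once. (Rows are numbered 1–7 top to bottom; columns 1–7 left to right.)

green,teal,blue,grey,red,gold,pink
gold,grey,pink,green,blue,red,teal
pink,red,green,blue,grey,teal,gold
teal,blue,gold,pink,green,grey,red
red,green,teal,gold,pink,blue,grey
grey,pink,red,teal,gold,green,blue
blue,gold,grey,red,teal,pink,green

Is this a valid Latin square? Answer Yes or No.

Yes

Each row is a permutation of the 7 symbols, and so is each column.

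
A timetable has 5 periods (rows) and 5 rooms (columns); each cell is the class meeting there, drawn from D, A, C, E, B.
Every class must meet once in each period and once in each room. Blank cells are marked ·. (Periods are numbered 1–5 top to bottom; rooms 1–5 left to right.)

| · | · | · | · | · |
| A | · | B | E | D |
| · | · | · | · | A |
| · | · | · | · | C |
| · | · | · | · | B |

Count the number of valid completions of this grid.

Period 1, room 1: eliminating its period and room leaves {D, C, E, B}.
Period 1, room 2: eliminating its period and room leaves {D, A, C, E, B}.
Period 1, room 3: eliminating its period and room leaves {D, A, C, E}.
Period 1, room 4: eliminating its period and room leaves {D, A, C, B}.
Period 1, room 5: eliminating its period and room leaves {E}.
Period 2, room 2: eliminating its period and room leaves {C}.
Period 3, room 1: eliminating its period and room leaves {D, C, E, B}.
Period 3, room 2: eliminating its period and room leaves {D, C, E, B}.
Period 3, room 3: eliminating its period and room leaves {D, C, E}.
Period 3, room 4: eliminating its period and room leaves {D, C, B}.
Period 4, room 1: eliminating its period and room leaves {D, E, B}.
Period 4, room 2: eliminating its period and room leaves {D, A, E, B}.
Period 4, room 3: eliminating its period and room leaves {D, A, E}.
Period 4, room 4: eliminating its period and room leaves {D, A, B}.
Period 5, room 1: eliminating its period and room leaves {D, C, E}.
Period 5, room 2: eliminating its period and room leaves {D, A, C, E}.
Period 5, room 3: eliminating its period and room leaves {D, A, C, E}.
Period 5, room 4: eliminating its period and room leaves {D, A, C}.
Enumerating the assignments across these blanks that avoid any period or room repeat gives 56 completions.

56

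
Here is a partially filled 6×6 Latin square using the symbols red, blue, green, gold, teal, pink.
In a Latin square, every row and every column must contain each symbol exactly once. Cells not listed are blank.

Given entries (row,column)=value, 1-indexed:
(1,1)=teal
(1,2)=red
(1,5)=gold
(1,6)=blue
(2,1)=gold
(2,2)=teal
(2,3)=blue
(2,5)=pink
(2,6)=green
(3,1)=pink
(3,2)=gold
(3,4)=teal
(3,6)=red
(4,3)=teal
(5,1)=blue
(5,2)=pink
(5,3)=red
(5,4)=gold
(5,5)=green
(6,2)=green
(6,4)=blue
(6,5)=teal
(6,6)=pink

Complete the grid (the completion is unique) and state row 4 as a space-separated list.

green blue teal pink red gold

Row 4, column 2: row 4 has {teal} and column 2 has {red, green, gold, teal, pink}, leaving only blue.
Row 4, column 5: row 4 has {blue, teal} and column 5 has {green, gold, teal, pink}, leaving only red.
Row 4, column 1: row 4 has {red, blue, teal} and column 1 has {blue, gold, teal, pink}, leaving only green.
Row 4, column 4: row 4 has {red, blue, green, teal} and column 4 has {blue, gold, teal}, leaving only pink.
Row 4, column 6: row 4 has {red, blue, green, teal, pink} and column 6 has {red, blue, green, pink}, leaving only gold.
So row 4 reads: green blue teal pink red gold.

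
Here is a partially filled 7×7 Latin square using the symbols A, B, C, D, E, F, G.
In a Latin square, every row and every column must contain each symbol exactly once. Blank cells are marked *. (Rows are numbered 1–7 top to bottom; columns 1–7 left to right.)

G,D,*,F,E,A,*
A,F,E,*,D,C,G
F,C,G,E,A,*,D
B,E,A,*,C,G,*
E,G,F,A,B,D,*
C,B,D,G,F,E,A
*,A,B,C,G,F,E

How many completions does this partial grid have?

Row 1, column 3: eliminating its row and column leaves {C}.
Row 1, column 7: eliminating its row and column leaves {B, C}.
Row 2, column 4: eliminating its row and column leaves {B}.
Row 3, column 6: eliminating its row and column leaves {B}.
Row 4, column 4: eliminating its row and column leaves {D}.
Row 4, column 7: eliminating its row and column leaves {F}.
Row 5, column 7: eliminating its row and column leaves {C}.
Row 7, column 1: eliminating its row and column leaves {D}.
Only one assignment across all blanks avoids any row or column repeat, giving 1 completion.

1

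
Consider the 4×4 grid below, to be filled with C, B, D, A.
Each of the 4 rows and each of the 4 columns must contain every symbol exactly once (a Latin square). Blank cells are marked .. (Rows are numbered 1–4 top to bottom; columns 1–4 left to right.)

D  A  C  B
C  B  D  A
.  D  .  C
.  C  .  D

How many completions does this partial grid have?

2

Row 3, column 1: eliminating its row and column leaves {B, A}.
Row 3, column 3: eliminating its row and column leaves {B, A}.
Row 4, column 1: eliminating its row and column leaves {B, A}.
Row 4, column 3: eliminating its row and column leaves {B, A}.
Enumerating the assignments across these blanks that avoid any row or column repeat gives 2 completions.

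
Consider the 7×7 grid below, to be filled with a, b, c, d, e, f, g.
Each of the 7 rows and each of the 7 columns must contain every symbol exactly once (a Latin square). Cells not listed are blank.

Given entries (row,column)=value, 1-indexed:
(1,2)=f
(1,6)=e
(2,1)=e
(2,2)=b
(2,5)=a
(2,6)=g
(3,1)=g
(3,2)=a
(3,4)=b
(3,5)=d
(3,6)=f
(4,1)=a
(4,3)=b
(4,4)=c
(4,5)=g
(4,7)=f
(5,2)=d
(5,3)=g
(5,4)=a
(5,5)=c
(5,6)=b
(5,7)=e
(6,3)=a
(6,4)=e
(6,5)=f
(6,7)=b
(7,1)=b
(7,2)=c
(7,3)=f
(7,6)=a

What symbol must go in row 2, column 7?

d

Row 1, column 5: row 1 has {e, f} and column 5 has {a, c, d, f, g}, leaving only b.
Row 3, column 7: row 3 has {a, b, d, f, g} and column 7 has {b, e, f}, leaving only c.
Row 2 already has {a, b, e, g} and column 7 already has {b, c, e, f}, so row 2, column 7 must be d.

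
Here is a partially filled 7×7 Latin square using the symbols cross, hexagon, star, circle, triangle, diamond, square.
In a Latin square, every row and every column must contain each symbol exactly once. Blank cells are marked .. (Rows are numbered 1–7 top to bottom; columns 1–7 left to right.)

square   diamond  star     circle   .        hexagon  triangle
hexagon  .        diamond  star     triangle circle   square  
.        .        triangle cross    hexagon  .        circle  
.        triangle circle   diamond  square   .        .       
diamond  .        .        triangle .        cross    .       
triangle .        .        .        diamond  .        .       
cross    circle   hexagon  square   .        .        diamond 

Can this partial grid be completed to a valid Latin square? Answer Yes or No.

Row 1, column 5: row 1 has {hexagon, star, circle, triangle, diamond, square} and column 5 has {hexagon, triangle, diamond, square}, so it must be cross.
Row 2, column 2: row 2 has {hexagon, star, circle, triangle, diamond, square} and column 2 has {circle, triangle, diamond}, so it must be cross.
Row 3, column 1: row 3 has {cross, hexagon, circle, triangle} and column 1 has {cross, hexagon, triangle, diamond, square}, so it must be star.
Now row 4, column 1: row 4 together with column 1 already contain {cross, hexagon, star, circle, triangle, diamond, square} — every symbol — so nothing can go there. The grid has no valid completion.

No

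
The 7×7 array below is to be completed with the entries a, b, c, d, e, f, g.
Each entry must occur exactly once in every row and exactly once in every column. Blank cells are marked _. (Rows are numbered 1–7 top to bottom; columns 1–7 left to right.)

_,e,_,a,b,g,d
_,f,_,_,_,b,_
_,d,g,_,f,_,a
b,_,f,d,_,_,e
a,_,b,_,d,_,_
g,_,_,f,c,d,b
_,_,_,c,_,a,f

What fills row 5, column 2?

c

Row 1, column 3: row 1 has {a, b, d, e, g} and column 3 has {b, f, g}, leaving only c.
Row 1, column 1: row 1 has {a, b, c, d, e, g} and column 1 has {a, b, g}, leaving only f.
Row 4, column 6: row 4 has {b, d, e, f} and column 6 has {a, b, d, g}, leaving only c.
Row 3, column 6: row 3 has {a, d, f, g} and column 6 has {a, b, c, d, g}, leaving only e.
Row 3, column 1: row 3 has {a, d, e, f, g} and column 1 has {a, b, f, g}, leaving only c.
Row 3, column 4: row 3 has {a, c, d, e, f, g} and column 4 has {a, c, d, f}, leaving only b.
Row 5, column 6: row 5 has {a, b, d} and column 6 has {a, b, c, d, e, g}, leaving only f.
Row 6, column 2: row 6 has {b, c, d, f, g} and column 2 has {d, e, f}, leaving only a.
Row 4, column 2: row 4 has {b, c, d, e, f} and column 2 has {a, d, e, f}, leaving only g.
Row 5 already has {a, b, d, f} and column 2 already has {a, d, e, f, g}, so row 5, column 2 must be c.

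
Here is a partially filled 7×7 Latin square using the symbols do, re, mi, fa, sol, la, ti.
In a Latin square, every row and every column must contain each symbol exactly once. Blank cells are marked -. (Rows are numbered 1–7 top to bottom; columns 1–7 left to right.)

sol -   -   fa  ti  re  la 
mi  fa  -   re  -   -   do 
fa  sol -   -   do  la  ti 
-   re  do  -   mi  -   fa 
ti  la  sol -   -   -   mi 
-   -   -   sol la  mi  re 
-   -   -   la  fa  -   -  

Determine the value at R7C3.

Row 1, column 3: row 1 has {re, fa, sol, la, ti} and column 3 has {do, sol}, leaving only mi.
Row 1, column 2: row 1 has {re, mi, fa, sol, la, ti} and column 2 has {re, fa, sol, la}, leaving only do.
Row 2, column 5: row 2 has {do, re, mi, fa} and column 5 has {do, mi, fa, la, ti}, leaving only sol.
Row 2, column 6: row 2 has {do, re, mi, fa, sol} and column 6 has {re, mi, la}, leaving only ti.
Row 2, column 3: row 2 has {do, re, mi, fa, sol, ti} and column 3 has {do, mi, sol}, leaving only la.
Row 3, column 3: row 3 has {do, fa, sol, la, ti} and column 3 has {do, mi, sol, la}, leaving only re.
Row 7 already has {fa, la} and column 3 already has {do, re, mi, sol, la}, so row 7, column 3 must be ti.

ti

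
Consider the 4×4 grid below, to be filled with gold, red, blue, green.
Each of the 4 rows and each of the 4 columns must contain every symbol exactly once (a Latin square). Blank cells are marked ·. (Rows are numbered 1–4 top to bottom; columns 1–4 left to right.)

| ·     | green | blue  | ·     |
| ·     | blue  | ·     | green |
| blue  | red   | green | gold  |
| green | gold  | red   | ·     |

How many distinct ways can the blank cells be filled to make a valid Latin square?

Row 1, column 1: eliminating its row and column leaves {gold, red}.
Row 1, column 4: eliminating its row and column leaves {red}.
Row 2, column 1: eliminating its row and column leaves {gold, red}.
Row 2, column 3: eliminating its row and column leaves {gold}.
Row 4, column 4: eliminating its row and column leaves {blue}.
Only one assignment across all blanks avoids any row or column repeat, giving 1 completion.

1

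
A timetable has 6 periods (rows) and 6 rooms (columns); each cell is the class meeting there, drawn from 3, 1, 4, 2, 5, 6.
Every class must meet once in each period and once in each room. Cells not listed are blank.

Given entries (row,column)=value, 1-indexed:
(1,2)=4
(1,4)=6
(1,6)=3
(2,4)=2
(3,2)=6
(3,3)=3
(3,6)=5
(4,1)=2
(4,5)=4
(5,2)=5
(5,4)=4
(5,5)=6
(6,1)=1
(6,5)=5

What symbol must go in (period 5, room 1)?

Period 5 already has {4, 5, 6} and room 1 already has {1, 2}, so period 5, room 1 must be 3.

3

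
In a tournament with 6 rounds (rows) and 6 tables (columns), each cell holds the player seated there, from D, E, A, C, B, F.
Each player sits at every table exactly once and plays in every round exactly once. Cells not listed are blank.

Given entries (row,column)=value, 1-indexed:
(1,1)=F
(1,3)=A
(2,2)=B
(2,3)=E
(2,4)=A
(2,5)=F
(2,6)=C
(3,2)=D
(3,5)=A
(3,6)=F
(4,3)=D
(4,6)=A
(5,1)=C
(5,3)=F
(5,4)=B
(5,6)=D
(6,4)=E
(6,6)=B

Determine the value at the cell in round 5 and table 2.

Round 1, table 6: round 1 has {A, F} and table 6 has {D, A, C, B, F}, leaving only E.
Round 1, table 2: round 1 has {E, A, F} and table 2 has {D, B}, leaving only C.
Round 1, table 4: round 1 has {E, A, C, F} and table 4 has {E, A, B}, leaving only D.
Round 1, table 5: round 1 has {D, E, A, C, F} and table 5 has {A, F}, leaving only B.
Round 2, table 1: round 2 has {E, A, C, B, F} and table 1 has {C, F}, leaving only D.
Round 3, table 4: round 3 has {D, A, F} and table 4 has {D, E, A, B}, leaving only C.
Round 3, table 3: round 3 has {D, A, C, F} and table 3 has {D, E, A, F}, leaving only B.
Round 3, table 1: round 3 has {D, A, C, B, F} and table 1 has {D, C, F}, leaving only E.
Round 4, table 1: round 4 has {D, A} and table 1 has {D, E, C, F}, leaving only B.
Round 4, table 4: round 4 has {D, A, B} and table 4 has {D, E, A, C, B}, leaving only F.
Round 4, table 2: round 4 has {D, A, B, F} and table 2 has {D, C, B}, leaving only E.
Round 5 already has {D, C, B, F} and table 2 already has {D, E, C, B}, so round 5, table 2 must be A.

A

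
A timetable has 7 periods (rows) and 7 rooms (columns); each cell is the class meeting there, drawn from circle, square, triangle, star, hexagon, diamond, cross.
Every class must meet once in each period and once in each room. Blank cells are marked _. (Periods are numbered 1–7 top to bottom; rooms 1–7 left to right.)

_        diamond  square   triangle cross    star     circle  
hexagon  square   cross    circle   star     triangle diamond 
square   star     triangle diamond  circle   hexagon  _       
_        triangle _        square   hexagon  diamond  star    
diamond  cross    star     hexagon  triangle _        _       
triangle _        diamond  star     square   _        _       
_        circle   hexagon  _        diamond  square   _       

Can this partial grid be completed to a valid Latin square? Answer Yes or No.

Period 1, room 1: period 1 together with room 1 already contain {circle, square, triangle, star, hexagon, diamond, cross} — every symbol — so nothing can go there. The grid has no valid completion.

No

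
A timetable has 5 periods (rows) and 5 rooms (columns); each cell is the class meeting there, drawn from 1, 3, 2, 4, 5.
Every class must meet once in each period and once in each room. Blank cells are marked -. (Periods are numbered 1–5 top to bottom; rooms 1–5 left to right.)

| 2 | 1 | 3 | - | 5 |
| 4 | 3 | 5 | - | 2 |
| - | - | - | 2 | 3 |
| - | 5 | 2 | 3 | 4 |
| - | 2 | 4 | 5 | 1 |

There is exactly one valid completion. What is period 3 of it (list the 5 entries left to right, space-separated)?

Period 3, room 2: period 3 has {3, 2} and room 2 has {1, 3, 2, 5}, leaving only 4.
Period 3, room 3: period 3 has {3, 2, 4} and room 3 has {3, 2, 4, 5}, leaving only 1.
Period 3, room 1: period 3 has {1, 3, 2, 4} and room 1 has {2, 4}, leaving only 5.
So period 3 reads: 5 4 1 2 3.

5 4 1 2 3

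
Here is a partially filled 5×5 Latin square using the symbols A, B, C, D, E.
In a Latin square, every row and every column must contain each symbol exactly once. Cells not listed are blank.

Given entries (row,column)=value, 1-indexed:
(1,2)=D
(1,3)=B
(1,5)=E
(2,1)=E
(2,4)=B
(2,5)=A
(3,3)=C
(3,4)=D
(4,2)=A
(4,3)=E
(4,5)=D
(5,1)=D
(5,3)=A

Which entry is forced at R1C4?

A

Row 2, column 2: row 2 has {A, B, E} and column 2 has {A, D}, leaving only C.
Row 2, column 3: row 2 has {A, B, C, E} and column 3 has {A, B, C, E}, leaving only D.
Row 3, column 5: row 3 has {C, D} and column 5 has {A, D, E}, leaving only B.
Row 3, column 1: row 3 has {B, C, D} and column 1 has {D, E}, leaving only A.
Row 1, column 1: row 1 has {B, D, E} and column 1 has {A, D, E}, leaving only C.
Row 1 already has {B, C, D, E} and column 4 already has {B, D}, so row 1, column 4 must be A.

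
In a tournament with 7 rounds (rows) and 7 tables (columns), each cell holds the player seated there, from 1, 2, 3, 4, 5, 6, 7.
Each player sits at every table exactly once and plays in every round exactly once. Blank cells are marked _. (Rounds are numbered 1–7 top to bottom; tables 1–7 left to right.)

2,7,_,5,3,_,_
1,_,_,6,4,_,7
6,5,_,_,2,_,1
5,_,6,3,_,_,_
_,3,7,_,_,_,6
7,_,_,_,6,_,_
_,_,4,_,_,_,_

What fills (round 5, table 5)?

5

Round 1, table 3: round 1 has {2, 3, 5, 7} and table 3 has {4, 6, 7}, leaving only 1.
Round 1, table 7: round 1 has {1, 2, 3, 5, 7} and table 7 has {1, 6, 7}, leaving only 4.
Round 1, table 6: round 1 has {1, 2, 3, 4, 5, 7} and table 6 has {}, leaving only 6.
Round 2, table 2: round 2 has {1, 4, 6, 7} and table 2 has {3, 5, 7}, leaving only 2.
Round 3, table 3: round 3 has {1, 2, 5, 6} and table 3 has {1, 4, 6, 7}, leaving only 3.
Round 2, table 3: round 2 has {1, 2, 4, 6, 7} and table 3 has {1, 3, 4, 6, 7}, leaving only 5.
Round 2, table 6: round 2 has {1, 2, 4, 5, 6, 7} and table 6 has {6}, leaving only 3.
Round 4, table 7: round 4 has {3, 5, 6} and table 7 has {1, 4, 6, 7}, leaving only 2.
Round 5, table 1: round 5 has {3, 6, 7} and table 1 has {1, 2, 5, 6, 7}, leaving only 4.
Round 6, table 3: round 6 has {6, 7} and table 3 has {1, 3, 4, 5, 6, 7}, leaving only 2.
Round 7, table 1: round 7 has {4} and table 1 has {1, 2, 4, 5, 6, 7}, leaving only 3.
Round 7, table 7: round 7 has {3, 4} and table 7 has {1, 2, 4, 6, 7}, leaving only 5.
Round 6, table 7: round 6 has {2, 6, 7} and table 7 has {1, 2, 4, 5, 6, 7}, leaving only 3.
Round 5, table 5 is narrowed to {1, 5}.
If it were 1, then round 7, table 5 would be left with no valid symbol.
So round 5, table 5 must be 5.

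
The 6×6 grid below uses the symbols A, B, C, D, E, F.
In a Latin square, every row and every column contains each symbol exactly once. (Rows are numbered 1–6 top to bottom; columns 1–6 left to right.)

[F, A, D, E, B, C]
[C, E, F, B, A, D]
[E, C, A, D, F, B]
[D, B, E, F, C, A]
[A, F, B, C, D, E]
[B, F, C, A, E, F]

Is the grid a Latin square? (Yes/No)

No

Row 6 contains F twice (at columns 2 and 6), so it is not a permutation.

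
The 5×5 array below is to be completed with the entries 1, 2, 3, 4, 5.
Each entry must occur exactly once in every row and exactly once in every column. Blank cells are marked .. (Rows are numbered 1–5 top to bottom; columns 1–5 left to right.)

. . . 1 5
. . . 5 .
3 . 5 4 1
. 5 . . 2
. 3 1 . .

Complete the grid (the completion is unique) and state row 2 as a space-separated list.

4 1 2 5 3

Row 3, column 2: row 3 has {1, 3, 4, 5} and column 2 has {3, 5}, leaving only 2.
Row 1, column 2: row 1 has {1, 5} and column 2 has {2, 3, 5}, leaving only 4.
Row 2, column 2: row 2 has {5} and column 2 has {2, 3, 4, 5}, leaving only 1.
Row 1, column 1: row 1 has {1, 4, 5} and column 1 has {3}, leaving only 2.
Row 2, column 1: row 2 has {1, 5} and column 1 has {2, 3}, leaving only 4.
Row 2, column 5: row 2 has {1, 4, 5} and column 5 has {1, 2, 5}, leaving only 3.
Row 2, column 3: row 2 has {1, 3, 4, 5} and column 3 has {1, 5}, leaving only 2.
So row 2 reads: 4 1 2 5 3.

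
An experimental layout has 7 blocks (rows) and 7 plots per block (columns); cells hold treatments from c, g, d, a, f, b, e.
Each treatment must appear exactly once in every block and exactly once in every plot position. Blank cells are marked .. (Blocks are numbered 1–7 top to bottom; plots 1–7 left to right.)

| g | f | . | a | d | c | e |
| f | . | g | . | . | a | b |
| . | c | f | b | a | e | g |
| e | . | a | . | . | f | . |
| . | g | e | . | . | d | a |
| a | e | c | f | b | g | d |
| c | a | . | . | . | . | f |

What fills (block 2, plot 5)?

c

Block 1, plot 3: block 1 has {c, g, d, a, f, e} and plot 3 has {c, g, a, f, e}, leaving only b.
Block 2, plot 2: block 2 has {g, a, f, b} and plot 2 has {c, g, a, f, e}, leaving only d.
Block 3, plot 1: block 3 has {c, g, a, f, b, e} and plot 1 has {c, g, a, f, e}, leaving only d.
Block 4, plot 2: block 4 has {a, f, e} and plot 2 has {c, g, d, a, f, e}, leaving only b.
Block 4, plot 7: block 4 has {a, f, b, e} and plot 7 has {g, d, a, f, b, e}, leaving only c.
Block 4, plot 5: block 4 has {c, a, f, b, e} and plot 5 has {d, a, b}, leaving only g.
Block 4, plot 4: block 4 has {c, g, a, f, b, e} and plot 4 has {a, f, b}, leaving only d.
Block 5, plot 1: block 5 has {g, d, a, e} and plot 1 has {c, g, d, a, f, e}, leaving only b.
Block 5, plot 4: block 5 has {g, d, a, b, e} and plot 4 has {d, a, f, b}, leaving only c.
Block 2, plot 4: block 2 has {g, d, a, f, b} and plot 4 has {c, d, a, f, b}, leaving only e.
Block 2 already has {g, d, a, f, b, e} and plot 5 already has {g, d, a, b}, so block 2, plot 5 must be c.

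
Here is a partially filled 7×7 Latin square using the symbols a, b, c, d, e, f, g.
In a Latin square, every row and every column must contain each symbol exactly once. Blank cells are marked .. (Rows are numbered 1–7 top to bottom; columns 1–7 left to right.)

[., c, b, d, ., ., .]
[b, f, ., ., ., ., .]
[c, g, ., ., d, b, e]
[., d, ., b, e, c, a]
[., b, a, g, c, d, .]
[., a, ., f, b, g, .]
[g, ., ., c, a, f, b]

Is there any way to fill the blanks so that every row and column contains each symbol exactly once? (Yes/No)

Yes

No row or column among the givens repeats a symbol, and propagating forced cells runs into no contradiction.
One valid completion exists (for instance, a c b d f e g / b f c e g a d / c g f a d b e / f d g b e c a / e b a g c d f / d a e f b g c / g e d c a f b).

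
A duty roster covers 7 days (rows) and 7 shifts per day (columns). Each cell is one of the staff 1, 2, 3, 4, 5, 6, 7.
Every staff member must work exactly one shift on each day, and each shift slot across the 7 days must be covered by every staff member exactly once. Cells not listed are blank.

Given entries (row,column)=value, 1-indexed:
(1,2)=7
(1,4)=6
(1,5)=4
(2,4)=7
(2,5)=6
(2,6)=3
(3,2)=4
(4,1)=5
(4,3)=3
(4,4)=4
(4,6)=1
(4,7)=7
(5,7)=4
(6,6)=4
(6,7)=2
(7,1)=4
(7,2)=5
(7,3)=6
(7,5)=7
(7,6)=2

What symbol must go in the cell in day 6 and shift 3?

Day 1, shift 6: day 1 has {4, 6, 7} and shift 6 has {1, 2, 3, 4}, leaving only 5.
Day 4, shift 5: day 4 has {1, 3, 4, 5, 7} and shift 5 has {4, 6, 7}, leaving only 2.
Day 4, shift 2: day 4 has {1, 2, 3, 4, 5, 7} and shift 2 has {4, 5, 7}, leaving only 6.
Day 6, shift 3 is narrowed to {1, 5, 7}.
If it were 1, then day 6, shift 5 would be left with no valid symbol.
If it were 5, propagating the remaining blanks reaches a contradiction.
So day 6, shift 3 must be 7.

7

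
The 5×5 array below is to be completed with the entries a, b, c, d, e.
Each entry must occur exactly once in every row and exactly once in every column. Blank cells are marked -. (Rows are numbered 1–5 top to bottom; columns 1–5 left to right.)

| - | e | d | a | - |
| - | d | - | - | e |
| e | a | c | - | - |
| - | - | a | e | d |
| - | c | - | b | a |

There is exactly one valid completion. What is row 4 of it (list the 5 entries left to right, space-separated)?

Row 4, column 2: row 4 has {a, d, e} and column 2 has {a, c, d, e}, leaving only b.
Row 4, column 1: row 4 has {a, b, d, e} and column 1 has {e}, leaving only c.
So row 4 reads: c b a e d.

c b a e d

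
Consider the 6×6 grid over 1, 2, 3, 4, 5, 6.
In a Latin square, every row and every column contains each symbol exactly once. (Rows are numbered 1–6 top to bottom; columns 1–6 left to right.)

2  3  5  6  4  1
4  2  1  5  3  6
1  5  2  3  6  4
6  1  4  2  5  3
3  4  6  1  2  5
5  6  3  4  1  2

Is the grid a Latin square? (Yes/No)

Each row is a permutation of the 6 symbols, and so is each column.

Yes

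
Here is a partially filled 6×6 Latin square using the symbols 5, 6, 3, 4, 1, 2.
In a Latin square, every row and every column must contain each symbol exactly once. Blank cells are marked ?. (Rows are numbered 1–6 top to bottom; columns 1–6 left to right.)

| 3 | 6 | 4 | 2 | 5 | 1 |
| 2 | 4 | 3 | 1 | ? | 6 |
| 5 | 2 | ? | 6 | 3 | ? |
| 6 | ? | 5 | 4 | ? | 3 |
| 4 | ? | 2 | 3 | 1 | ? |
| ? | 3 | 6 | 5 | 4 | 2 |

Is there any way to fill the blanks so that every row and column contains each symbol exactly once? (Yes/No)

No

Row 2, column 5: row 2 together with column 5 already contain {5, 6, 3, 4, 1, 2} — every symbol — so nothing can go there. The grid has no valid completion.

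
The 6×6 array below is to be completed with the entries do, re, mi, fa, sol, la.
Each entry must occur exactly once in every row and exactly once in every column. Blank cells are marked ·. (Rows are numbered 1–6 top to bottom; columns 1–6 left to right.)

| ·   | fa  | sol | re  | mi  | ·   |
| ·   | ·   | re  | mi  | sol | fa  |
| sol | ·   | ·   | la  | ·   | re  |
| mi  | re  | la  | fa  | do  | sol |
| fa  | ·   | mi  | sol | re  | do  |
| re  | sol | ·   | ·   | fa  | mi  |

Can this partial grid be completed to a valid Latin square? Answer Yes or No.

No

Row 3, column 5: row 3 together with column 5 already contain {do, re, mi, fa, sol, la} — every symbol — so nothing can go there. The grid has no valid completion.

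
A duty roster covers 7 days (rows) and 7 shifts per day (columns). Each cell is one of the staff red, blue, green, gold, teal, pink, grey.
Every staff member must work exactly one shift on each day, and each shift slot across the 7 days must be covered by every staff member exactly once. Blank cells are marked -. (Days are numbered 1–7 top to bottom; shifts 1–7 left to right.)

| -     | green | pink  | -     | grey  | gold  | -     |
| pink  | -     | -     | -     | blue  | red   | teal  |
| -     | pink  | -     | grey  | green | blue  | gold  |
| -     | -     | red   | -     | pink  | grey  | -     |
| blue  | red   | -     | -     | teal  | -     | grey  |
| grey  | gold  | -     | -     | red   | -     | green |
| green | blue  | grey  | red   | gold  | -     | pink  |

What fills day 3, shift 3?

teal

Day 3 already has {blue, green, gold, pink, grey} and shift 3 already has {red, pink, grey}, so day 3, shift 3 must be teal.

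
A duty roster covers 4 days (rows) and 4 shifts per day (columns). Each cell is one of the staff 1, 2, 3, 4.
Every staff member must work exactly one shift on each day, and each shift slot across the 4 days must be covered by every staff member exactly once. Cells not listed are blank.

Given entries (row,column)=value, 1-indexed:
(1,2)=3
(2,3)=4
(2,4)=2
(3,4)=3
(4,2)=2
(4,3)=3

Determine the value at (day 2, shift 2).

Day 2 already has {2, 4} and shift 2 already has {2, 3}, so day 2, shift 2 must be 1.

1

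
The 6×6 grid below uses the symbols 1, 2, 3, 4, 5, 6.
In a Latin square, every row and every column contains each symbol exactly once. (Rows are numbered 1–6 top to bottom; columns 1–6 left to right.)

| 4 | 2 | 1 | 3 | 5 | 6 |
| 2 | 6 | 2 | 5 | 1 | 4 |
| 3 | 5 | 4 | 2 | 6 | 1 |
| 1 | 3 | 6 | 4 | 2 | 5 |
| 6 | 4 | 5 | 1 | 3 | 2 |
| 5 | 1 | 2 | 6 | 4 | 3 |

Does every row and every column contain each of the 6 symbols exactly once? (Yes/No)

No

Column 3 contains 2 twice (at rows 2 and 6), so it is not a permutation.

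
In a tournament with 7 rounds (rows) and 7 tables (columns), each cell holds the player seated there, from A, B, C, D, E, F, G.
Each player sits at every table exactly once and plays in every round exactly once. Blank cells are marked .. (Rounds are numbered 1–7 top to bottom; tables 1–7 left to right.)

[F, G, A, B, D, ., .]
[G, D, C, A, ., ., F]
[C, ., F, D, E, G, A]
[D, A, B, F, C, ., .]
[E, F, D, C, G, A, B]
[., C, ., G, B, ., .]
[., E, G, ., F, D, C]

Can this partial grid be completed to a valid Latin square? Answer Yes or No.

Round 2, table 5: round 2 together with table 5 already contain {A, B, C, D, E, F, G} — every symbol — so nothing can go there. The grid has no valid completion.

No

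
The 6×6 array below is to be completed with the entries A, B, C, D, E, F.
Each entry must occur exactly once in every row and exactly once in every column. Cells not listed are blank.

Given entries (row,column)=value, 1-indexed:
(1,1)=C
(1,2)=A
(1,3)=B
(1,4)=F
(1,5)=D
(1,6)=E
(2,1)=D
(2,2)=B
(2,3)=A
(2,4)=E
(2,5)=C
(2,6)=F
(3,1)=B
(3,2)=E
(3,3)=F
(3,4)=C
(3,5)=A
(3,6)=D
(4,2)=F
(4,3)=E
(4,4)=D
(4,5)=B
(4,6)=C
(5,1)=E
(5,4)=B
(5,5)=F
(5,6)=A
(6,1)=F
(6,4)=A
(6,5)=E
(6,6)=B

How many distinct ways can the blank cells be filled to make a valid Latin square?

Row 4, column 1: eliminating its row and column leaves {A}.
Row 5, column 2: eliminating its row and column leaves {C, D}.
Row 5, column 3: eliminating its row and column leaves {C, D}.
Row 6, column 2: eliminating its row and column leaves {C, D}.
Row 6, column 3: eliminating its row and column leaves {C, D}.
Enumerating the assignments across these blanks that avoid any row or column repeat gives 2 completions.

2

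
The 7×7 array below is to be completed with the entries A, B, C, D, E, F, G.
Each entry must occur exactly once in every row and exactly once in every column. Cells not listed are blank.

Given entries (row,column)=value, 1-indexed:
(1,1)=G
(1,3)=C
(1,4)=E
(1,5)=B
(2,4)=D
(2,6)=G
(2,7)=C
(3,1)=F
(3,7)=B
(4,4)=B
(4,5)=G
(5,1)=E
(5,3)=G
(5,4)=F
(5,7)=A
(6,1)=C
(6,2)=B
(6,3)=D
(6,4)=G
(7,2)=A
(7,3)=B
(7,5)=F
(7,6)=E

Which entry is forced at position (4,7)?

D

Row 7, column 1: row 7 has {A, B, E, F} and column 1 has {C, E, F, G}, leaving only D.
Row 4, column 1: row 4 has {B, G} and column 1 has {C, D, E, F, G}, leaving only A.
Row 2, column 1: row 2 has {C, D, G} and column 1 has {A, C, D, E, F, G}, leaving only B.
Row 7, column 4: row 7 has {A, B, D, E, F} and column 4 has {B, D, E, F, G}, leaving only C.
Row 3, column 4: row 3 has {B, F} and column 4 has {B, C, D, E, F, G}, leaving only A.
Row 3, column 3: row 3 has {A, B, F} and column 3 has {B, C, D, G}, leaving only E.
Row 4, column 3: row 4 has {A, B, G} and column 3 has {B, C, D, E, G}, leaving only F.
Row 2, column 3: row 2 has {B, C, D, G} and column 3 has {B, C, D, E, F, G}, leaving only A.
Row 2, column 5: row 2 has {A, B, C, D, G} and column 5 has {B, F, G}, leaving only E.
Row 2, column 2: row 2 has {A, B, C, D, E, G} and column 2 has {A, B}, leaving only F.
Row 1, column 2: row 1 has {B, C, E, G} and column 2 has {A, B, F}, leaving only D.
Row 1, column 7: row 1 has {B, C, D, E, G} and column 7 has {A, B, C}, leaving only F.
Row 1, column 6: row 1 has {B, C, D, E, F, G} and column 6 has {E, G}, leaving only A.
Row 5, column 2: row 5 has {A, E, F, G} and column 2 has {A, B, D, F}, leaving only C.
Row 3, column 2: row 3 has {A, B, E, F} and column 2 has {A, B, C, D, F}, leaving only G.
Row 4, column 2: row 4 has {A, B, F, G} and column 2 has {A, B, C, D, F, G}, leaving only E.
Row 4 already has {A, B, E, F, G} and column 7 already has {A, B, C, F}, so row 4, column 7 must be D.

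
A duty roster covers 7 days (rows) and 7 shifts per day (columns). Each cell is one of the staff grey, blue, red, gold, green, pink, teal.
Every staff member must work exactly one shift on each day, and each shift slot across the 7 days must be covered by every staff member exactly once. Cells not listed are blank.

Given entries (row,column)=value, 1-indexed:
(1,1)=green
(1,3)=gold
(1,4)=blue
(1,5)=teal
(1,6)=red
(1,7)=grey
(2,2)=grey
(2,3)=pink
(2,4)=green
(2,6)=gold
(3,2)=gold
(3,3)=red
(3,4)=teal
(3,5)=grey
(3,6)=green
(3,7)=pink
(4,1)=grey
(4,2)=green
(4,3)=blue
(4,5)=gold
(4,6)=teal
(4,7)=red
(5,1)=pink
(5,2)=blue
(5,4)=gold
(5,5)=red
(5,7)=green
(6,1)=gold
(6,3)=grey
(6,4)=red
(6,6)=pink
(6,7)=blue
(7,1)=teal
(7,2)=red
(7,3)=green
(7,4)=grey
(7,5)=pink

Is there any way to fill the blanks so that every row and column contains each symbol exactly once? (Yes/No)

Yes

No day or shift among the givens repeats a symbol, and propagating forced cells runs into no contradiction.
One valid completion exists (for instance, green pink gold blue teal red grey / red grey pink green blue gold teal / blue gold red teal grey green pink / grey green blue pink gold teal red / pink blue teal gold red grey green / gold teal grey red green pink blue / teal red green grey pink blue gold).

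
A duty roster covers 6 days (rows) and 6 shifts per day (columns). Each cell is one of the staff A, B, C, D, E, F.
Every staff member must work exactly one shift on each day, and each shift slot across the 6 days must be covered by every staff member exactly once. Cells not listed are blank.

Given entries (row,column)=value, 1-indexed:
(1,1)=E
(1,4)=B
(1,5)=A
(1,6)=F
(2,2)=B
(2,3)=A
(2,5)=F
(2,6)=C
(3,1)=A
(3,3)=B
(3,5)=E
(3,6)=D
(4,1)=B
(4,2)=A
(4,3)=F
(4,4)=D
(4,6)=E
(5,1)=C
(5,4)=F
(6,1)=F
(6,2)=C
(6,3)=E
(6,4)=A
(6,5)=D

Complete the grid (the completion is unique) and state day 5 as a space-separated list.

C E D F B A

Day 5, shift 3: day 5 has {C, F} and shift 3 has {A, B, E, F}, leaving only D.
Day 5, shift 2: day 5 has {C, D, F} and shift 2 has {A, B, C}, leaving only E.
Day 5, shift 5: day 5 has {C, D, E, F} and shift 5 has {A, D, E, F}, leaving only B.
Day 5, shift 6: day 5 has {B, C, D, E, F} and shift 6 has {C, D, E, F}, leaving only A.
So day 5 reads: C E D F B A.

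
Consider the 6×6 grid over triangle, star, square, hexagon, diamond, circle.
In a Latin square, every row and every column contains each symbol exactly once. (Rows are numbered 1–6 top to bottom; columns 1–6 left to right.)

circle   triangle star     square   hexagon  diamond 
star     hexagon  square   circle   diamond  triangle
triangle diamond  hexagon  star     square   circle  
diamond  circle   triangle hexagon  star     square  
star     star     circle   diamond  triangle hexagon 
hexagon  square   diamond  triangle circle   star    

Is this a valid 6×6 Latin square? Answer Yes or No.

Row 5 contains star twice (at columns 1 and 2), so it is not a permutation.

No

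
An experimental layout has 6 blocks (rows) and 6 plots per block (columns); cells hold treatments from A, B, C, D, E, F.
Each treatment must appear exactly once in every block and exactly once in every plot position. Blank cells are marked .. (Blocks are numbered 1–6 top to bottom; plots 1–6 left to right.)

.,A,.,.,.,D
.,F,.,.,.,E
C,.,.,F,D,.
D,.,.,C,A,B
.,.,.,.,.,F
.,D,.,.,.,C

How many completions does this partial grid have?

Block 1, plot 1: eliminating its block and plot leaves {B, E, F}.
Block 1, plot 3: eliminating its block and plot leaves {B, C, E, F}.
Block 1, plot 4: eliminating its block and plot leaves {B, E}.
Block 1, plot 5: eliminating its block and plot leaves {B, C, E, F}.
Block 2, plot 1: eliminating its block and plot leaves {A, B}.
Block 2, plot 3: eliminating its block and plot leaves {A, B, C, D}.
Block 2, plot 4: eliminating its block and plot leaves {A, B, D}.
Block 2, plot 5: eliminating its block and plot leaves {B, C}.
Block 3, plot 2: eliminating its block and plot leaves {B, E}.
Block 3, plot 3: eliminating its block and plot leaves {A, B, E}.
Block 3, plot 6: eliminating its block and plot leaves {A}.
Block 4, plot 2: eliminating its block and plot leaves {E}.
Block 4, plot 3: eliminating its block and plot leaves {E, F}.
Block 5, plot 1: eliminating its block and plot leaves {A, B, E}.
Block 5, plot 2: eliminating its block and plot leaves {B, C, E}.
Block 5, plot 3: eliminating its block and plot leaves {A, B, C, D, E}.
Block 5, plot 4: eliminating its block and plot leaves {A, B, D, E}.
Block 5, plot 5: eliminating its block and plot leaves {B, C, E}.
Block 6, plot 1: eliminating its block and plot leaves {A, B, E, F}.
Block 6, plot 3: eliminating its block and plot leaves {A, B, E, F}.
Block 6, plot 4: eliminating its block and plot leaves {A, B, E}.
Block 6, plot 5: eliminating its block and plot leaves {B, E, F}.
Enumerating the assignments across these blanks that avoid any block or plot repeat gives 14 completions.

14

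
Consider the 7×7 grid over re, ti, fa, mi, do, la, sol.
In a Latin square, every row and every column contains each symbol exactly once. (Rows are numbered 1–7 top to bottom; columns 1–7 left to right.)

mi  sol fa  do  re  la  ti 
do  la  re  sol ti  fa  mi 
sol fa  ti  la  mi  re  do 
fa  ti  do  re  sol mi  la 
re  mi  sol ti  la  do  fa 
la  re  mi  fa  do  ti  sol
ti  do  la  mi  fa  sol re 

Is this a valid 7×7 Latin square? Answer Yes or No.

Yes

Each row is a permutation of the 7 symbols, and so is each column.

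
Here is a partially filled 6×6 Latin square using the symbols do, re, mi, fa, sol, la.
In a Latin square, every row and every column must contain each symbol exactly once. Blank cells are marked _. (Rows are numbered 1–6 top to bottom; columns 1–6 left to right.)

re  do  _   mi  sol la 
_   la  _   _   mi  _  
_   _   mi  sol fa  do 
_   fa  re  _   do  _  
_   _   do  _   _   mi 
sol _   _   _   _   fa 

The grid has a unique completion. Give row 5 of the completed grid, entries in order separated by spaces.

fa sol do re la mi

Row 1, column 3: row 1 has {do, re, mi, sol, la} and column 3 has {do, re, mi}, leaving only fa.
Row 2, column 3: row 2 has {mi, la} and column 3 has {do, re, mi, fa}, leaving only sol.
Row 2, column 6: row 2 has {mi, sol, la} and column 6 has {do, mi, fa, la}, leaving only re.
Row 3, column 1: row 3 has {do, mi, fa, sol} and column 1 has {re, sol}, leaving only la.
Row 5, column 1: row 5 has {do, mi} and column 1 has {re, sol, la}, leaving only fa.
Row 2, column 1: row 2 has {re, mi, sol, la} and column 1 has {re, fa, sol, la}, leaving only do.
Row 2, column 4: row 2 has {do, re, mi, sol, la} and column 4 has {mi, sol}, leaving only fa.
Row 3, column 2: row 3 has {do, mi, fa, sol, la} and column 2 has {do, fa, la}, leaving only re.
Row 5, column 2: row 5 has {do, mi, fa} and column 2 has {do, re, fa, la}, leaving only sol.
Row 4, column 1: row 4 has {do, re, fa} and column 1 has {do, re, fa, sol, la}, leaving only mi.
Row 4, column 4: row 4 has {do, re, mi, fa} and column 4 has {mi, fa, sol}, leaving only la.
Row 5, column 4: row 5 has {do, mi, fa, sol} and column 4 has {mi, fa, sol, la}, leaving only re.
Row 5, column 5: row 5 has {do, re, mi, fa, sol} and column 5 has {do, mi, fa, sol}, leaving only la.
So row 5 reads: fa sol do re la mi.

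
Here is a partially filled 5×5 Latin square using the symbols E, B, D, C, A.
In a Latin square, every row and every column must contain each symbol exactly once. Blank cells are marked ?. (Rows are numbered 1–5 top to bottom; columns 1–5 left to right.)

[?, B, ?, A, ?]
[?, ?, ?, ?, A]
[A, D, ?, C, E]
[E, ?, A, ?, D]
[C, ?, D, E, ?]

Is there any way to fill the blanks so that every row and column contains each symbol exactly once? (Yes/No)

Yes

No row or column among the givens repeats a symbol, and propagating forced cells runs into no contradiction.
One valid completion exists (for instance, D B E A C / B E C D A / A D B C E / E C A B D / C A D E B).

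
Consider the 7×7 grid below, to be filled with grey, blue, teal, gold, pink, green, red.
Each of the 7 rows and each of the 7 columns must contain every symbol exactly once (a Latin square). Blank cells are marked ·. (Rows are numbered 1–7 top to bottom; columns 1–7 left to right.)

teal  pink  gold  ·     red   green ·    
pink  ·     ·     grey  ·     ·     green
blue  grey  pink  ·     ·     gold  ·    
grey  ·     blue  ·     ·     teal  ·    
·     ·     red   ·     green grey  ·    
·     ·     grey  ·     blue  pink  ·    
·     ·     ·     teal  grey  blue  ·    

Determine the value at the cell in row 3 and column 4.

Row 1, column 4: row 1 has {teal, gold, pink, green, red} and column 4 has {grey, teal}, leaving only blue.
Row 1, column 7: row 1 has {blue, teal, gold, pink, green, red} and column 7 has {green}, leaving only grey.
Row 2, column 3: row 2 has {grey, pink, green} and column 3 has {grey, blue, gold, pink, red}, leaving only teal.
Row 2, column 5: row 2 has {grey, teal, pink, green} and column 5 has {grey, blue, green, red}, leaving only gold.
Row 2, column 6: row 2 has {grey, teal, gold, pink, green} and column 6 has {grey, blue, teal, gold, pink, green}, leaving only red.
Row 2, column 2: row 2 has {grey, teal, gold, pink, green, red} and column 2 has {grey, pink}, leaving only blue.
Row 3, column 5: row 3 has {grey, blue, gold, pink} and column 5 has {grey, blue, gold, green, red}, leaving only teal.
Row 3, column 7: row 3 has {grey, blue, teal, gold, pink} and column 7 has {grey, green}, leaving only red.
Row 3 already has {grey, blue, teal, gold, pink, red} and column 4 already has {grey, blue, teal}, so row 3, column 4 must be green.

green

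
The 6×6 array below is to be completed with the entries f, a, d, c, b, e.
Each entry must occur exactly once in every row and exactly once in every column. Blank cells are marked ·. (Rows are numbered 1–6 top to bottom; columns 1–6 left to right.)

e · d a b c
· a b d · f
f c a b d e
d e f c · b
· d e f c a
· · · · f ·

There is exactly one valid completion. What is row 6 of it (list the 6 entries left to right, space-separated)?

Row 6, column 2: row 6 has {f} and column 2 has {a, d, c, e}, leaving only b.
Row 6, column 3: row 6 has {f, b} and column 3 has {f, a, d, b, e}, leaving only c.
Row 6, column 1: row 6 has {f, c, b} and column 1 has {f, d, e}, leaving only a.
Row 6, column 4: row 6 has {f, a, c, b} and column 4 has {f, a, d, c, b}, leaving only e.
Row 6, column 6: row 6 has {f, a, c, b, e} and column 6 has {f, a, c, b, e}, leaving only d.
So row 6 reads: a b c e f d.

a b c e f d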